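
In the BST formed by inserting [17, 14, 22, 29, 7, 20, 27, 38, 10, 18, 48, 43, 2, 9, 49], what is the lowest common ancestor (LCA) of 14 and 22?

Tree insertion order: [17, 14, 22, 29, 7, 20, 27, 38, 10, 18, 48, 43, 2, 9, 49]
Tree (level-order array): [17, 14, 22, 7, None, 20, 29, 2, 10, 18, None, 27, 38, None, None, 9, None, None, None, None, None, None, 48, None, None, 43, 49]
In a BST, the LCA of p=14, q=22 is the first node v on the
root-to-leaf path with p <= v <= q (go left if both < v, right if both > v).
Walk from root:
  at 17: 14 <= 17 <= 22, this is the LCA
LCA = 17


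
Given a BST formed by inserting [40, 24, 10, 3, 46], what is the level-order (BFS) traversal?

Tree insertion order: [40, 24, 10, 3, 46]
Tree (level-order array): [40, 24, 46, 10, None, None, None, 3]
BFS from the root, enqueuing left then right child of each popped node:
  queue [40] -> pop 40, enqueue [24, 46], visited so far: [40]
  queue [24, 46] -> pop 24, enqueue [10], visited so far: [40, 24]
  queue [46, 10] -> pop 46, enqueue [none], visited so far: [40, 24, 46]
  queue [10] -> pop 10, enqueue [3], visited so far: [40, 24, 46, 10]
  queue [3] -> pop 3, enqueue [none], visited so far: [40, 24, 46, 10, 3]
Result: [40, 24, 46, 10, 3]


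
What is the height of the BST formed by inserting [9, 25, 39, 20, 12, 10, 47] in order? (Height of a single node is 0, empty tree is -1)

Insertion order: [9, 25, 39, 20, 12, 10, 47]
Tree (level-order array): [9, None, 25, 20, 39, 12, None, None, 47, 10]
Compute height bottom-up (empty subtree = -1):
  height(10) = 1 + max(-1, -1) = 0
  height(12) = 1 + max(0, -1) = 1
  height(20) = 1 + max(1, -1) = 2
  height(47) = 1 + max(-1, -1) = 0
  height(39) = 1 + max(-1, 0) = 1
  height(25) = 1 + max(2, 1) = 3
  height(9) = 1 + max(-1, 3) = 4
Height = 4


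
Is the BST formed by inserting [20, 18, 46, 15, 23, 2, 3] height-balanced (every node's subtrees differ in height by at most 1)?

Tree (level-order array): [20, 18, 46, 15, None, 23, None, 2, None, None, None, None, 3]
Definition: a tree is height-balanced if, at every node, |h(left) - h(right)| <= 1 (empty subtree has height -1).
Bottom-up per-node check:
  node 3: h_left=-1, h_right=-1, diff=0 [OK], height=0
  node 2: h_left=-1, h_right=0, diff=1 [OK], height=1
  node 15: h_left=1, h_right=-1, diff=2 [FAIL (|1--1|=2 > 1)], height=2
  node 18: h_left=2, h_right=-1, diff=3 [FAIL (|2--1|=3 > 1)], height=3
  node 23: h_left=-1, h_right=-1, diff=0 [OK], height=0
  node 46: h_left=0, h_right=-1, diff=1 [OK], height=1
  node 20: h_left=3, h_right=1, diff=2 [FAIL (|3-1|=2 > 1)], height=4
Node 15 violates the condition: |1 - -1| = 2 > 1.
Result: Not balanced


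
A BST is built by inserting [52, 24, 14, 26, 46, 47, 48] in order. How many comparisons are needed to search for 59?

Search path for 59: 52
Found: False
Comparisons: 1


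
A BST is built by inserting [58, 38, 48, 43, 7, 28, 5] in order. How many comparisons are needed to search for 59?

Search path for 59: 58
Found: False
Comparisons: 1


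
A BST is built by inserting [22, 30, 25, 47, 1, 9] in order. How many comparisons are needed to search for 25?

Search path for 25: 22 -> 30 -> 25
Found: True
Comparisons: 3


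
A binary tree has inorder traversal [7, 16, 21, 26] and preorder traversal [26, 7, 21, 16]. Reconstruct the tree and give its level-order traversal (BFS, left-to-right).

Inorder:  [7, 16, 21, 26]
Preorder: [26, 7, 21, 16]
Algorithm: preorder visits root first, so consume preorder in order;
for each root, split the current inorder slice at that value into
left-subtree inorder and right-subtree inorder, then recurse.
Recursive splits:
  root=26; inorder splits into left=[7, 16, 21], right=[]
  root=7; inorder splits into left=[], right=[16, 21]
  root=21; inorder splits into left=[16], right=[]
  root=16; inorder splits into left=[], right=[]
Reconstructed level-order: [26, 7, 21, 16]


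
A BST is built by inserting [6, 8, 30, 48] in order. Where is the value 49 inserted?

Starting tree (level order): [6, None, 8, None, 30, None, 48]
Insertion path: 6 -> 8 -> 30 -> 48
Result: insert 49 as right child of 48
Final tree (level order): [6, None, 8, None, 30, None, 48, None, 49]


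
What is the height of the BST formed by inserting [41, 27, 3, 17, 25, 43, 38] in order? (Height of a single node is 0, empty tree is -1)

Insertion order: [41, 27, 3, 17, 25, 43, 38]
Tree (level-order array): [41, 27, 43, 3, 38, None, None, None, 17, None, None, None, 25]
Compute height bottom-up (empty subtree = -1):
  height(25) = 1 + max(-1, -1) = 0
  height(17) = 1 + max(-1, 0) = 1
  height(3) = 1 + max(-1, 1) = 2
  height(38) = 1 + max(-1, -1) = 0
  height(27) = 1 + max(2, 0) = 3
  height(43) = 1 + max(-1, -1) = 0
  height(41) = 1 + max(3, 0) = 4
Height = 4


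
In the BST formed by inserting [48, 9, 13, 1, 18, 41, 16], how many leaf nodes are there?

Tree built from: [48, 9, 13, 1, 18, 41, 16]
Tree (level-order array): [48, 9, None, 1, 13, None, None, None, 18, 16, 41]
Rule: A leaf has 0 children.
Per-node child counts:
  node 48: 1 child(ren)
  node 9: 2 child(ren)
  node 1: 0 child(ren)
  node 13: 1 child(ren)
  node 18: 2 child(ren)
  node 16: 0 child(ren)
  node 41: 0 child(ren)
Matching nodes: [1, 16, 41]
Count of leaf nodes: 3


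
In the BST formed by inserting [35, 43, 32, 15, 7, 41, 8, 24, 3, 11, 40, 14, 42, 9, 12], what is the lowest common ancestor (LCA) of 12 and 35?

Tree insertion order: [35, 43, 32, 15, 7, 41, 8, 24, 3, 11, 40, 14, 42, 9, 12]
Tree (level-order array): [35, 32, 43, 15, None, 41, None, 7, 24, 40, 42, 3, 8, None, None, None, None, None, None, None, None, None, 11, 9, 14, None, None, 12]
In a BST, the LCA of p=12, q=35 is the first node v on the
root-to-leaf path with p <= v <= q (go left if both < v, right if both > v).
Walk from root:
  at 35: 12 <= 35 <= 35, this is the LCA
LCA = 35


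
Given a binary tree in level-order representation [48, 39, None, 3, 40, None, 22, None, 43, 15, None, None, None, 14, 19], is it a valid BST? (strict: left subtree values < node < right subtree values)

Level-order array: [48, 39, None, 3, 40, None, 22, None, 43, 15, None, None, None, 14, 19]
Validate using subtree bounds (lo, hi): at each node, require lo < value < hi,
then recurse left with hi=value and right with lo=value.
Preorder trace (stopping at first violation):
  at node 48 with bounds (-inf, +inf): OK
  at node 39 with bounds (-inf, 48): OK
  at node 3 with bounds (-inf, 39): OK
  at node 22 with bounds (3, 39): OK
  at node 15 with bounds (3, 22): OK
  at node 14 with bounds (3, 15): OK
  at node 19 with bounds (15, 22): OK
  at node 40 with bounds (39, 48): OK
  at node 43 with bounds (40, 48): OK
No violation found at any node.
Result: Valid BST


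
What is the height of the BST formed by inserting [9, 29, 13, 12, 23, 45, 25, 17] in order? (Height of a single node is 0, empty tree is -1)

Insertion order: [9, 29, 13, 12, 23, 45, 25, 17]
Tree (level-order array): [9, None, 29, 13, 45, 12, 23, None, None, None, None, 17, 25]
Compute height bottom-up (empty subtree = -1):
  height(12) = 1 + max(-1, -1) = 0
  height(17) = 1 + max(-1, -1) = 0
  height(25) = 1 + max(-1, -1) = 0
  height(23) = 1 + max(0, 0) = 1
  height(13) = 1 + max(0, 1) = 2
  height(45) = 1 + max(-1, -1) = 0
  height(29) = 1 + max(2, 0) = 3
  height(9) = 1 + max(-1, 3) = 4
Height = 4


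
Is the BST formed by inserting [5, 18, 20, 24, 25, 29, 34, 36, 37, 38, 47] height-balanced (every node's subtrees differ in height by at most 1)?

Tree (level-order array): [5, None, 18, None, 20, None, 24, None, 25, None, 29, None, 34, None, 36, None, 37, None, 38, None, 47]
Definition: a tree is height-balanced if, at every node, |h(left) - h(right)| <= 1 (empty subtree has height -1).
Bottom-up per-node check:
  node 47: h_left=-1, h_right=-1, diff=0 [OK], height=0
  node 38: h_left=-1, h_right=0, diff=1 [OK], height=1
  node 37: h_left=-1, h_right=1, diff=2 [FAIL (|-1-1|=2 > 1)], height=2
  node 36: h_left=-1, h_right=2, diff=3 [FAIL (|-1-2|=3 > 1)], height=3
  node 34: h_left=-1, h_right=3, diff=4 [FAIL (|-1-3|=4 > 1)], height=4
  node 29: h_left=-1, h_right=4, diff=5 [FAIL (|-1-4|=5 > 1)], height=5
  node 25: h_left=-1, h_right=5, diff=6 [FAIL (|-1-5|=6 > 1)], height=6
  node 24: h_left=-1, h_right=6, diff=7 [FAIL (|-1-6|=7 > 1)], height=7
  node 20: h_left=-1, h_right=7, diff=8 [FAIL (|-1-7|=8 > 1)], height=8
  node 18: h_left=-1, h_right=8, diff=9 [FAIL (|-1-8|=9 > 1)], height=9
  node 5: h_left=-1, h_right=9, diff=10 [FAIL (|-1-9|=10 > 1)], height=10
Node 37 violates the condition: |-1 - 1| = 2 > 1.
Result: Not balanced


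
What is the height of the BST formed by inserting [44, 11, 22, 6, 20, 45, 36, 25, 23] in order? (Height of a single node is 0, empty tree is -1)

Insertion order: [44, 11, 22, 6, 20, 45, 36, 25, 23]
Tree (level-order array): [44, 11, 45, 6, 22, None, None, None, None, 20, 36, None, None, 25, None, 23]
Compute height bottom-up (empty subtree = -1):
  height(6) = 1 + max(-1, -1) = 0
  height(20) = 1 + max(-1, -1) = 0
  height(23) = 1 + max(-1, -1) = 0
  height(25) = 1 + max(0, -1) = 1
  height(36) = 1 + max(1, -1) = 2
  height(22) = 1 + max(0, 2) = 3
  height(11) = 1 + max(0, 3) = 4
  height(45) = 1 + max(-1, -1) = 0
  height(44) = 1 + max(4, 0) = 5
Height = 5


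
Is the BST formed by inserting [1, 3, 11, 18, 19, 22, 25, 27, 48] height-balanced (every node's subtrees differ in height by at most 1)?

Tree (level-order array): [1, None, 3, None, 11, None, 18, None, 19, None, 22, None, 25, None, 27, None, 48]
Definition: a tree is height-balanced if, at every node, |h(left) - h(right)| <= 1 (empty subtree has height -1).
Bottom-up per-node check:
  node 48: h_left=-1, h_right=-1, diff=0 [OK], height=0
  node 27: h_left=-1, h_right=0, diff=1 [OK], height=1
  node 25: h_left=-1, h_right=1, diff=2 [FAIL (|-1-1|=2 > 1)], height=2
  node 22: h_left=-1, h_right=2, diff=3 [FAIL (|-1-2|=3 > 1)], height=3
  node 19: h_left=-1, h_right=3, diff=4 [FAIL (|-1-3|=4 > 1)], height=4
  node 18: h_left=-1, h_right=4, diff=5 [FAIL (|-1-4|=5 > 1)], height=5
  node 11: h_left=-1, h_right=5, diff=6 [FAIL (|-1-5|=6 > 1)], height=6
  node 3: h_left=-1, h_right=6, diff=7 [FAIL (|-1-6|=7 > 1)], height=7
  node 1: h_left=-1, h_right=7, diff=8 [FAIL (|-1-7|=8 > 1)], height=8
Node 25 violates the condition: |-1 - 1| = 2 > 1.
Result: Not balanced


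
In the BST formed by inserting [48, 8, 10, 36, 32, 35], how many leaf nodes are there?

Tree built from: [48, 8, 10, 36, 32, 35]
Tree (level-order array): [48, 8, None, None, 10, None, 36, 32, None, None, 35]
Rule: A leaf has 0 children.
Per-node child counts:
  node 48: 1 child(ren)
  node 8: 1 child(ren)
  node 10: 1 child(ren)
  node 36: 1 child(ren)
  node 32: 1 child(ren)
  node 35: 0 child(ren)
Matching nodes: [35]
Count of leaf nodes: 1


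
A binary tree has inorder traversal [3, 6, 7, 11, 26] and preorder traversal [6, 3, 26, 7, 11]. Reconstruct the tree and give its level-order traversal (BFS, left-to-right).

Inorder:  [3, 6, 7, 11, 26]
Preorder: [6, 3, 26, 7, 11]
Algorithm: preorder visits root first, so consume preorder in order;
for each root, split the current inorder slice at that value into
left-subtree inorder and right-subtree inorder, then recurse.
Recursive splits:
  root=6; inorder splits into left=[3], right=[7, 11, 26]
  root=3; inorder splits into left=[], right=[]
  root=26; inorder splits into left=[7, 11], right=[]
  root=7; inorder splits into left=[], right=[11]
  root=11; inorder splits into left=[], right=[]
Reconstructed level-order: [6, 3, 26, 7, 11]


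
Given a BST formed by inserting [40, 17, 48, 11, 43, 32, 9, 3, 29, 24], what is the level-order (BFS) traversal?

Tree insertion order: [40, 17, 48, 11, 43, 32, 9, 3, 29, 24]
Tree (level-order array): [40, 17, 48, 11, 32, 43, None, 9, None, 29, None, None, None, 3, None, 24]
BFS from the root, enqueuing left then right child of each popped node:
  queue [40] -> pop 40, enqueue [17, 48], visited so far: [40]
  queue [17, 48] -> pop 17, enqueue [11, 32], visited so far: [40, 17]
  queue [48, 11, 32] -> pop 48, enqueue [43], visited so far: [40, 17, 48]
  queue [11, 32, 43] -> pop 11, enqueue [9], visited so far: [40, 17, 48, 11]
  queue [32, 43, 9] -> pop 32, enqueue [29], visited so far: [40, 17, 48, 11, 32]
  queue [43, 9, 29] -> pop 43, enqueue [none], visited so far: [40, 17, 48, 11, 32, 43]
  queue [9, 29] -> pop 9, enqueue [3], visited so far: [40, 17, 48, 11, 32, 43, 9]
  queue [29, 3] -> pop 29, enqueue [24], visited so far: [40, 17, 48, 11, 32, 43, 9, 29]
  queue [3, 24] -> pop 3, enqueue [none], visited so far: [40, 17, 48, 11, 32, 43, 9, 29, 3]
  queue [24] -> pop 24, enqueue [none], visited so far: [40, 17, 48, 11, 32, 43, 9, 29, 3, 24]
Result: [40, 17, 48, 11, 32, 43, 9, 29, 3, 24]


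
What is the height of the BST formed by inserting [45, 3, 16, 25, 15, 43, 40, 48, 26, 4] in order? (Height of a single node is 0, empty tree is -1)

Insertion order: [45, 3, 16, 25, 15, 43, 40, 48, 26, 4]
Tree (level-order array): [45, 3, 48, None, 16, None, None, 15, 25, 4, None, None, 43, None, None, 40, None, 26]
Compute height bottom-up (empty subtree = -1):
  height(4) = 1 + max(-1, -1) = 0
  height(15) = 1 + max(0, -1) = 1
  height(26) = 1 + max(-1, -1) = 0
  height(40) = 1 + max(0, -1) = 1
  height(43) = 1 + max(1, -1) = 2
  height(25) = 1 + max(-1, 2) = 3
  height(16) = 1 + max(1, 3) = 4
  height(3) = 1 + max(-1, 4) = 5
  height(48) = 1 + max(-1, -1) = 0
  height(45) = 1 + max(5, 0) = 6
Height = 6


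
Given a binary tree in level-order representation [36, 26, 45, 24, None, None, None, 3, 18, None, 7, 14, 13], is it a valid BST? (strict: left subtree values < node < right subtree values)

Level-order array: [36, 26, 45, 24, None, None, None, 3, 18, None, 7, 14, 13]
Validate using subtree bounds (lo, hi): at each node, require lo < value < hi,
then recurse left with hi=value and right with lo=value.
Preorder trace (stopping at first violation):
  at node 36 with bounds (-inf, +inf): OK
  at node 26 with bounds (-inf, 36): OK
  at node 24 with bounds (-inf, 26): OK
  at node 3 with bounds (-inf, 24): OK
  at node 7 with bounds (3, 24): OK
  at node 18 with bounds (24, 26): VIOLATION
Node 18 violates its bound: not (24 < 18 < 26).
Result: Not a valid BST


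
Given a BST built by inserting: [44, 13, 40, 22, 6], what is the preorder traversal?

Tree insertion order: [44, 13, 40, 22, 6]
Tree (level-order array): [44, 13, None, 6, 40, None, None, 22]
Preorder traversal: [44, 13, 6, 40, 22]


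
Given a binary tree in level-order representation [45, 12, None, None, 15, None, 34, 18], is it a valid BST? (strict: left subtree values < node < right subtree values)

Level-order array: [45, 12, None, None, 15, None, 34, 18]
Validate using subtree bounds (lo, hi): at each node, require lo < value < hi,
then recurse left with hi=value and right with lo=value.
Preorder trace (stopping at first violation):
  at node 45 with bounds (-inf, +inf): OK
  at node 12 with bounds (-inf, 45): OK
  at node 15 with bounds (12, 45): OK
  at node 34 with bounds (15, 45): OK
  at node 18 with bounds (15, 34): OK
No violation found at any node.
Result: Valid BST


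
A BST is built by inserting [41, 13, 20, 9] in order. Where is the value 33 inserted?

Starting tree (level order): [41, 13, None, 9, 20]
Insertion path: 41 -> 13 -> 20
Result: insert 33 as right child of 20
Final tree (level order): [41, 13, None, 9, 20, None, None, None, 33]


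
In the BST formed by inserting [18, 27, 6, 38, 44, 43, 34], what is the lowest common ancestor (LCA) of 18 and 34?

Tree insertion order: [18, 27, 6, 38, 44, 43, 34]
Tree (level-order array): [18, 6, 27, None, None, None, 38, 34, 44, None, None, 43]
In a BST, the LCA of p=18, q=34 is the first node v on the
root-to-leaf path with p <= v <= q (go left if both < v, right if both > v).
Walk from root:
  at 18: 18 <= 18 <= 34, this is the LCA
LCA = 18


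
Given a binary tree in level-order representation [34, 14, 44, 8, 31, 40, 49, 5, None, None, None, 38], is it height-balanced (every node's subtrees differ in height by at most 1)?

Tree (level-order array): [34, 14, 44, 8, 31, 40, 49, 5, None, None, None, 38]
Definition: a tree is height-balanced if, at every node, |h(left) - h(right)| <= 1 (empty subtree has height -1).
Bottom-up per-node check:
  node 5: h_left=-1, h_right=-1, diff=0 [OK], height=0
  node 8: h_left=0, h_right=-1, diff=1 [OK], height=1
  node 31: h_left=-1, h_right=-1, diff=0 [OK], height=0
  node 14: h_left=1, h_right=0, diff=1 [OK], height=2
  node 38: h_left=-1, h_right=-1, diff=0 [OK], height=0
  node 40: h_left=0, h_right=-1, diff=1 [OK], height=1
  node 49: h_left=-1, h_right=-1, diff=0 [OK], height=0
  node 44: h_left=1, h_right=0, diff=1 [OK], height=2
  node 34: h_left=2, h_right=2, diff=0 [OK], height=3
All nodes satisfy the balance condition.
Result: Balanced


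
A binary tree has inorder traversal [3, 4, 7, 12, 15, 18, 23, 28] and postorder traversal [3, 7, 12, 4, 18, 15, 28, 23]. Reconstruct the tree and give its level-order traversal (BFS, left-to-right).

Inorder:   [3, 4, 7, 12, 15, 18, 23, 28]
Postorder: [3, 7, 12, 4, 18, 15, 28, 23]
Algorithm: postorder visits root last, so walk postorder right-to-left;
each value is the root of the current inorder slice — split it at that
value, recurse on the right subtree first, then the left.
Recursive splits:
  root=23; inorder splits into left=[3, 4, 7, 12, 15, 18], right=[28]
  root=28; inorder splits into left=[], right=[]
  root=15; inorder splits into left=[3, 4, 7, 12], right=[18]
  root=18; inorder splits into left=[], right=[]
  root=4; inorder splits into left=[3], right=[7, 12]
  root=12; inorder splits into left=[7], right=[]
  root=7; inorder splits into left=[], right=[]
  root=3; inorder splits into left=[], right=[]
Reconstructed level-order: [23, 15, 28, 4, 18, 3, 12, 7]


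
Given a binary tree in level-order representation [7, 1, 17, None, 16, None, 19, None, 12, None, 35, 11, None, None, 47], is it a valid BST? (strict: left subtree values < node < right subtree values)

Level-order array: [7, 1, 17, None, 16, None, 19, None, 12, None, 35, 11, None, None, 47]
Validate using subtree bounds (lo, hi): at each node, require lo < value < hi,
then recurse left with hi=value and right with lo=value.
Preorder trace (stopping at first violation):
  at node 7 with bounds (-inf, +inf): OK
  at node 1 with bounds (-inf, 7): OK
  at node 16 with bounds (1, 7): VIOLATION
Node 16 violates its bound: not (1 < 16 < 7).
Result: Not a valid BST


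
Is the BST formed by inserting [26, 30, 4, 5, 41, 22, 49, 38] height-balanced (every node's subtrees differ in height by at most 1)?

Tree (level-order array): [26, 4, 30, None, 5, None, 41, None, 22, 38, 49]
Definition: a tree is height-balanced if, at every node, |h(left) - h(right)| <= 1 (empty subtree has height -1).
Bottom-up per-node check:
  node 22: h_left=-1, h_right=-1, diff=0 [OK], height=0
  node 5: h_left=-1, h_right=0, diff=1 [OK], height=1
  node 4: h_left=-1, h_right=1, diff=2 [FAIL (|-1-1|=2 > 1)], height=2
  node 38: h_left=-1, h_right=-1, diff=0 [OK], height=0
  node 49: h_left=-1, h_right=-1, diff=0 [OK], height=0
  node 41: h_left=0, h_right=0, diff=0 [OK], height=1
  node 30: h_left=-1, h_right=1, diff=2 [FAIL (|-1-1|=2 > 1)], height=2
  node 26: h_left=2, h_right=2, diff=0 [OK], height=3
Node 4 violates the condition: |-1 - 1| = 2 > 1.
Result: Not balanced


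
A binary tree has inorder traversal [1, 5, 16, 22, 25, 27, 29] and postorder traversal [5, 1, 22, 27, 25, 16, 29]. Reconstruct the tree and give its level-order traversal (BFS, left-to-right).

Inorder:   [1, 5, 16, 22, 25, 27, 29]
Postorder: [5, 1, 22, 27, 25, 16, 29]
Algorithm: postorder visits root last, so walk postorder right-to-left;
each value is the root of the current inorder slice — split it at that
value, recurse on the right subtree first, then the left.
Recursive splits:
  root=29; inorder splits into left=[1, 5, 16, 22, 25, 27], right=[]
  root=16; inorder splits into left=[1, 5], right=[22, 25, 27]
  root=25; inorder splits into left=[22], right=[27]
  root=27; inorder splits into left=[], right=[]
  root=22; inorder splits into left=[], right=[]
  root=1; inorder splits into left=[], right=[5]
  root=5; inorder splits into left=[], right=[]
Reconstructed level-order: [29, 16, 1, 25, 5, 22, 27]


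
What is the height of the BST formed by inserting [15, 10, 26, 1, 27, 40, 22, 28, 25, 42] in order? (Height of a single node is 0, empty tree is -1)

Insertion order: [15, 10, 26, 1, 27, 40, 22, 28, 25, 42]
Tree (level-order array): [15, 10, 26, 1, None, 22, 27, None, None, None, 25, None, 40, None, None, 28, 42]
Compute height bottom-up (empty subtree = -1):
  height(1) = 1 + max(-1, -1) = 0
  height(10) = 1 + max(0, -1) = 1
  height(25) = 1 + max(-1, -1) = 0
  height(22) = 1 + max(-1, 0) = 1
  height(28) = 1 + max(-1, -1) = 0
  height(42) = 1 + max(-1, -1) = 0
  height(40) = 1 + max(0, 0) = 1
  height(27) = 1 + max(-1, 1) = 2
  height(26) = 1 + max(1, 2) = 3
  height(15) = 1 + max(1, 3) = 4
Height = 4


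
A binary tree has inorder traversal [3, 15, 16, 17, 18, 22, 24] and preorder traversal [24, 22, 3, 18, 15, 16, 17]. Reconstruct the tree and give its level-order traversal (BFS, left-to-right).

Inorder:  [3, 15, 16, 17, 18, 22, 24]
Preorder: [24, 22, 3, 18, 15, 16, 17]
Algorithm: preorder visits root first, so consume preorder in order;
for each root, split the current inorder slice at that value into
left-subtree inorder and right-subtree inorder, then recurse.
Recursive splits:
  root=24; inorder splits into left=[3, 15, 16, 17, 18, 22], right=[]
  root=22; inorder splits into left=[3, 15, 16, 17, 18], right=[]
  root=3; inorder splits into left=[], right=[15, 16, 17, 18]
  root=18; inorder splits into left=[15, 16, 17], right=[]
  root=15; inorder splits into left=[], right=[16, 17]
  root=16; inorder splits into left=[], right=[17]
  root=17; inorder splits into left=[], right=[]
Reconstructed level-order: [24, 22, 3, 18, 15, 16, 17]


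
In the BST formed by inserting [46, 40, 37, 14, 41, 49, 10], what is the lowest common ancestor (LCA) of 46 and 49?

Tree insertion order: [46, 40, 37, 14, 41, 49, 10]
Tree (level-order array): [46, 40, 49, 37, 41, None, None, 14, None, None, None, 10]
In a BST, the LCA of p=46, q=49 is the first node v on the
root-to-leaf path with p <= v <= q (go left if both < v, right if both > v).
Walk from root:
  at 46: 46 <= 46 <= 49, this is the LCA
LCA = 46


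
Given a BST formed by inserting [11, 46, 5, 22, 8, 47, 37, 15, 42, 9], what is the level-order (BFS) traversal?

Tree insertion order: [11, 46, 5, 22, 8, 47, 37, 15, 42, 9]
Tree (level-order array): [11, 5, 46, None, 8, 22, 47, None, 9, 15, 37, None, None, None, None, None, None, None, 42]
BFS from the root, enqueuing left then right child of each popped node:
  queue [11] -> pop 11, enqueue [5, 46], visited so far: [11]
  queue [5, 46] -> pop 5, enqueue [8], visited so far: [11, 5]
  queue [46, 8] -> pop 46, enqueue [22, 47], visited so far: [11, 5, 46]
  queue [8, 22, 47] -> pop 8, enqueue [9], visited so far: [11, 5, 46, 8]
  queue [22, 47, 9] -> pop 22, enqueue [15, 37], visited so far: [11, 5, 46, 8, 22]
  queue [47, 9, 15, 37] -> pop 47, enqueue [none], visited so far: [11, 5, 46, 8, 22, 47]
  queue [9, 15, 37] -> pop 9, enqueue [none], visited so far: [11, 5, 46, 8, 22, 47, 9]
  queue [15, 37] -> pop 15, enqueue [none], visited so far: [11, 5, 46, 8, 22, 47, 9, 15]
  queue [37] -> pop 37, enqueue [42], visited so far: [11, 5, 46, 8, 22, 47, 9, 15, 37]
  queue [42] -> pop 42, enqueue [none], visited so far: [11, 5, 46, 8, 22, 47, 9, 15, 37, 42]
Result: [11, 5, 46, 8, 22, 47, 9, 15, 37, 42]


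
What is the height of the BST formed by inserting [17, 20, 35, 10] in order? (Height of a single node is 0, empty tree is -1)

Insertion order: [17, 20, 35, 10]
Tree (level-order array): [17, 10, 20, None, None, None, 35]
Compute height bottom-up (empty subtree = -1):
  height(10) = 1 + max(-1, -1) = 0
  height(35) = 1 + max(-1, -1) = 0
  height(20) = 1 + max(-1, 0) = 1
  height(17) = 1 + max(0, 1) = 2
Height = 2


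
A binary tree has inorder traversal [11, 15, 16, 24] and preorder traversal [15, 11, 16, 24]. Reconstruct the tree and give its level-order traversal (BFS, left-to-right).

Inorder:  [11, 15, 16, 24]
Preorder: [15, 11, 16, 24]
Algorithm: preorder visits root first, so consume preorder in order;
for each root, split the current inorder slice at that value into
left-subtree inorder and right-subtree inorder, then recurse.
Recursive splits:
  root=15; inorder splits into left=[11], right=[16, 24]
  root=11; inorder splits into left=[], right=[]
  root=16; inorder splits into left=[], right=[24]
  root=24; inorder splits into left=[], right=[]
Reconstructed level-order: [15, 11, 16, 24]


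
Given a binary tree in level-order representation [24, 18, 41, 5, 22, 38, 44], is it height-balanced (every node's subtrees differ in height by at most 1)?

Tree (level-order array): [24, 18, 41, 5, 22, 38, 44]
Definition: a tree is height-balanced if, at every node, |h(left) - h(right)| <= 1 (empty subtree has height -1).
Bottom-up per-node check:
  node 5: h_left=-1, h_right=-1, diff=0 [OK], height=0
  node 22: h_left=-1, h_right=-1, diff=0 [OK], height=0
  node 18: h_left=0, h_right=0, diff=0 [OK], height=1
  node 38: h_left=-1, h_right=-1, diff=0 [OK], height=0
  node 44: h_left=-1, h_right=-1, diff=0 [OK], height=0
  node 41: h_left=0, h_right=0, diff=0 [OK], height=1
  node 24: h_left=1, h_right=1, diff=0 [OK], height=2
All nodes satisfy the balance condition.
Result: Balanced


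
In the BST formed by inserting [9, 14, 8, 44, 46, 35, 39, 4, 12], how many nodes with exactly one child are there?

Tree built from: [9, 14, 8, 44, 46, 35, 39, 4, 12]
Tree (level-order array): [9, 8, 14, 4, None, 12, 44, None, None, None, None, 35, 46, None, 39]
Rule: These are nodes with exactly 1 non-null child.
Per-node child counts:
  node 9: 2 child(ren)
  node 8: 1 child(ren)
  node 4: 0 child(ren)
  node 14: 2 child(ren)
  node 12: 0 child(ren)
  node 44: 2 child(ren)
  node 35: 1 child(ren)
  node 39: 0 child(ren)
  node 46: 0 child(ren)
Matching nodes: [8, 35]
Count of nodes with exactly one child: 2


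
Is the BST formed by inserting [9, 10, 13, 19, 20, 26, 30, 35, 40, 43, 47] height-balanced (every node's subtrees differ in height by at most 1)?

Tree (level-order array): [9, None, 10, None, 13, None, 19, None, 20, None, 26, None, 30, None, 35, None, 40, None, 43, None, 47]
Definition: a tree is height-balanced if, at every node, |h(left) - h(right)| <= 1 (empty subtree has height -1).
Bottom-up per-node check:
  node 47: h_left=-1, h_right=-1, diff=0 [OK], height=0
  node 43: h_left=-1, h_right=0, diff=1 [OK], height=1
  node 40: h_left=-1, h_right=1, diff=2 [FAIL (|-1-1|=2 > 1)], height=2
  node 35: h_left=-1, h_right=2, diff=3 [FAIL (|-1-2|=3 > 1)], height=3
  node 30: h_left=-1, h_right=3, diff=4 [FAIL (|-1-3|=4 > 1)], height=4
  node 26: h_left=-1, h_right=4, diff=5 [FAIL (|-1-4|=5 > 1)], height=5
  node 20: h_left=-1, h_right=5, diff=6 [FAIL (|-1-5|=6 > 1)], height=6
  node 19: h_left=-1, h_right=6, diff=7 [FAIL (|-1-6|=7 > 1)], height=7
  node 13: h_left=-1, h_right=7, diff=8 [FAIL (|-1-7|=8 > 1)], height=8
  node 10: h_left=-1, h_right=8, diff=9 [FAIL (|-1-8|=9 > 1)], height=9
  node 9: h_left=-1, h_right=9, diff=10 [FAIL (|-1-9|=10 > 1)], height=10
Node 40 violates the condition: |-1 - 1| = 2 > 1.
Result: Not balanced


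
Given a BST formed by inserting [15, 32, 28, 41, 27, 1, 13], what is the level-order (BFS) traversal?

Tree insertion order: [15, 32, 28, 41, 27, 1, 13]
Tree (level-order array): [15, 1, 32, None, 13, 28, 41, None, None, 27]
BFS from the root, enqueuing left then right child of each popped node:
  queue [15] -> pop 15, enqueue [1, 32], visited so far: [15]
  queue [1, 32] -> pop 1, enqueue [13], visited so far: [15, 1]
  queue [32, 13] -> pop 32, enqueue [28, 41], visited so far: [15, 1, 32]
  queue [13, 28, 41] -> pop 13, enqueue [none], visited so far: [15, 1, 32, 13]
  queue [28, 41] -> pop 28, enqueue [27], visited so far: [15, 1, 32, 13, 28]
  queue [41, 27] -> pop 41, enqueue [none], visited so far: [15, 1, 32, 13, 28, 41]
  queue [27] -> pop 27, enqueue [none], visited so far: [15, 1, 32, 13, 28, 41, 27]
Result: [15, 1, 32, 13, 28, 41, 27]


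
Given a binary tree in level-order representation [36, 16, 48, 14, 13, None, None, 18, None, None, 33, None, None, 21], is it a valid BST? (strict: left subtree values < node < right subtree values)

Level-order array: [36, 16, 48, 14, 13, None, None, 18, None, None, 33, None, None, 21]
Validate using subtree bounds (lo, hi): at each node, require lo < value < hi,
then recurse left with hi=value and right with lo=value.
Preorder trace (stopping at first violation):
  at node 36 with bounds (-inf, +inf): OK
  at node 16 with bounds (-inf, 36): OK
  at node 14 with bounds (-inf, 16): OK
  at node 18 with bounds (-inf, 14): VIOLATION
Node 18 violates its bound: not (-inf < 18 < 14).
Result: Not a valid BST


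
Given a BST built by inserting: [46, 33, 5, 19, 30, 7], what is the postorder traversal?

Tree insertion order: [46, 33, 5, 19, 30, 7]
Tree (level-order array): [46, 33, None, 5, None, None, 19, 7, 30]
Postorder traversal: [7, 30, 19, 5, 33, 46]


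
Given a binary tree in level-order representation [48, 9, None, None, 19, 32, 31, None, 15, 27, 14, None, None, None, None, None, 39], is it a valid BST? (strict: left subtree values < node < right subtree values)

Level-order array: [48, 9, None, None, 19, 32, 31, None, 15, 27, 14, None, None, None, None, None, 39]
Validate using subtree bounds (lo, hi): at each node, require lo < value < hi,
then recurse left with hi=value and right with lo=value.
Preorder trace (stopping at first violation):
  at node 48 with bounds (-inf, +inf): OK
  at node 9 with bounds (-inf, 48): OK
  at node 19 with bounds (9, 48): OK
  at node 32 with bounds (9, 19): VIOLATION
Node 32 violates its bound: not (9 < 32 < 19).
Result: Not a valid BST


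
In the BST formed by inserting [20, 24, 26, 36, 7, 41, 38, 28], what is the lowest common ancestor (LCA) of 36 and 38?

Tree insertion order: [20, 24, 26, 36, 7, 41, 38, 28]
Tree (level-order array): [20, 7, 24, None, None, None, 26, None, 36, 28, 41, None, None, 38]
In a BST, the LCA of p=36, q=38 is the first node v on the
root-to-leaf path with p <= v <= q (go left if both < v, right if both > v).
Walk from root:
  at 20: both 36 and 38 > 20, go right
  at 24: both 36 and 38 > 24, go right
  at 26: both 36 and 38 > 26, go right
  at 36: 36 <= 36 <= 38, this is the LCA
LCA = 36


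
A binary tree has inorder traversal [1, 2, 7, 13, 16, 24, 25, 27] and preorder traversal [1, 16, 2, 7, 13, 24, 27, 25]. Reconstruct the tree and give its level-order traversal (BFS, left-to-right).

Inorder:  [1, 2, 7, 13, 16, 24, 25, 27]
Preorder: [1, 16, 2, 7, 13, 24, 27, 25]
Algorithm: preorder visits root first, so consume preorder in order;
for each root, split the current inorder slice at that value into
left-subtree inorder and right-subtree inorder, then recurse.
Recursive splits:
  root=1; inorder splits into left=[], right=[2, 7, 13, 16, 24, 25, 27]
  root=16; inorder splits into left=[2, 7, 13], right=[24, 25, 27]
  root=2; inorder splits into left=[], right=[7, 13]
  root=7; inorder splits into left=[], right=[13]
  root=13; inorder splits into left=[], right=[]
  root=24; inorder splits into left=[], right=[25, 27]
  root=27; inorder splits into left=[25], right=[]
  root=25; inorder splits into left=[], right=[]
Reconstructed level-order: [1, 16, 2, 24, 7, 27, 13, 25]


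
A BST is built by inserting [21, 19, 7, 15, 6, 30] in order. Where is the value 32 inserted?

Starting tree (level order): [21, 19, 30, 7, None, None, None, 6, 15]
Insertion path: 21 -> 30
Result: insert 32 as right child of 30
Final tree (level order): [21, 19, 30, 7, None, None, 32, 6, 15]


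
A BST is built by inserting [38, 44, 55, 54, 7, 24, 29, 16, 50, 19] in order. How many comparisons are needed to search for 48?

Search path for 48: 38 -> 44 -> 55 -> 54 -> 50
Found: False
Comparisons: 5


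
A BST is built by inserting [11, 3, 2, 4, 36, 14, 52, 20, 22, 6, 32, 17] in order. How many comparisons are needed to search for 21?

Search path for 21: 11 -> 36 -> 14 -> 20 -> 22
Found: False
Comparisons: 5


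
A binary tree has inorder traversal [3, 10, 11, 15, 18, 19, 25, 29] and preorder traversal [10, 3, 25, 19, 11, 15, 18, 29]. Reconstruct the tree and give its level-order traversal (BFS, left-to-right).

Inorder:  [3, 10, 11, 15, 18, 19, 25, 29]
Preorder: [10, 3, 25, 19, 11, 15, 18, 29]
Algorithm: preorder visits root first, so consume preorder in order;
for each root, split the current inorder slice at that value into
left-subtree inorder and right-subtree inorder, then recurse.
Recursive splits:
  root=10; inorder splits into left=[3], right=[11, 15, 18, 19, 25, 29]
  root=3; inorder splits into left=[], right=[]
  root=25; inorder splits into left=[11, 15, 18, 19], right=[29]
  root=19; inorder splits into left=[11, 15, 18], right=[]
  root=11; inorder splits into left=[], right=[15, 18]
  root=15; inorder splits into left=[], right=[18]
  root=18; inorder splits into left=[], right=[]
  root=29; inorder splits into left=[], right=[]
Reconstructed level-order: [10, 3, 25, 19, 29, 11, 15, 18]


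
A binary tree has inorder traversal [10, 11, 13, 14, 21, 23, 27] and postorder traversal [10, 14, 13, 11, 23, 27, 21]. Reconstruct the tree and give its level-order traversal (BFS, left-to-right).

Inorder:   [10, 11, 13, 14, 21, 23, 27]
Postorder: [10, 14, 13, 11, 23, 27, 21]
Algorithm: postorder visits root last, so walk postorder right-to-left;
each value is the root of the current inorder slice — split it at that
value, recurse on the right subtree first, then the left.
Recursive splits:
  root=21; inorder splits into left=[10, 11, 13, 14], right=[23, 27]
  root=27; inorder splits into left=[23], right=[]
  root=23; inorder splits into left=[], right=[]
  root=11; inorder splits into left=[10], right=[13, 14]
  root=13; inorder splits into left=[], right=[14]
  root=14; inorder splits into left=[], right=[]
  root=10; inorder splits into left=[], right=[]
Reconstructed level-order: [21, 11, 27, 10, 13, 23, 14]


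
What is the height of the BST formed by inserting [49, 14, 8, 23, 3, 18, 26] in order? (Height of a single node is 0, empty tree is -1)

Insertion order: [49, 14, 8, 23, 3, 18, 26]
Tree (level-order array): [49, 14, None, 8, 23, 3, None, 18, 26]
Compute height bottom-up (empty subtree = -1):
  height(3) = 1 + max(-1, -1) = 0
  height(8) = 1 + max(0, -1) = 1
  height(18) = 1 + max(-1, -1) = 0
  height(26) = 1 + max(-1, -1) = 0
  height(23) = 1 + max(0, 0) = 1
  height(14) = 1 + max(1, 1) = 2
  height(49) = 1 + max(2, -1) = 3
Height = 3


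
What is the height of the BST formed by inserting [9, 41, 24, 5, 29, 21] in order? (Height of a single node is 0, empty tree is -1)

Insertion order: [9, 41, 24, 5, 29, 21]
Tree (level-order array): [9, 5, 41, None, None, 24, None, 21, 29]
Compute height bottom-up (empty subtree = -1):
  height(5) = 1 + max(-1, -1) = 0
  height(21) = 1 + max(-1, -1) = 0
  height(29) = 1 + max(-1, -1) = 0
  height(24) = 1 + max(0, 0) = 1
  height(41) = 1 + max(1, -1) = 2
  height(9) = 1 + max(0, 2) = 3
Height = 3


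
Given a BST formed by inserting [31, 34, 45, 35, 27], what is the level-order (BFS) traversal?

Tree insertion order: [31, 34, 45, 35, 27]
Tree (level-order array): [31, 27, 34, None, None, None, 45, 35]
BFS from the root, enqueuing left then right child of each popped node:
  queue [31] -> pop 31, enqueue [27, 34], visited so far: [31]
  queue [27, 34] -> pop 27, enqueue [none], visited so far: [31, 27]
  queue [34] -> pop 34, enqueue [45], visited so far: [31, 27, 34]
  queue [45] -> pop 45, enqueue [35], visited so far: [31, 27, 34, 45]
  queue [35] -> pop 35, enqueue [none], visited so far: [31, 27, 34, 45, 35]
Result: [31, 27, 34, 45, 35]


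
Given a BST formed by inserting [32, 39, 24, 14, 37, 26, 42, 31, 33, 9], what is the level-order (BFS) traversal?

Tree insertion order: [32, 39, 24, 14, 37, 26, 42, 31, 33, 9]
Tree (level-order array): [32, 24, 39, 14, 26, 37, 42, 9, None, None, 31, 33]
BFS from the root, enqueuing left then right child of each popped node:
  queue [32] -> pop 32, enqueue [24, 39], visited so far: [32]
  queue [24, 39] -> pop 24, enqueue [14, 26], visited so far: [32, 24]
  queue [39, 14, 26] -> pop 39, enqueue [37, 42], visited so far: [32, 24, 39]
  queue [14, 26, 37, 42] -> pop 14, enqueue [9], visited so far: [32, 24, 39, 14]
  queue [26, 37, 42, 9] -> pop 26, enqueue [31], visited so far: [32, 24, 39, 14, 26]
  queue [37, 42, 9, 31] -> pop 37, enqueue [33], visited so far: [32, 24, 39, 14, 26, 37]
  queue [42, 9, 31, 33] -> pop 42, enqueue [none], visited so far: [32, 24, 39, 14, 26, 37, 42]
  queue [9, 31, 33] -> pop 9, enqueue [none], visited so far: [32, 24, 39, 14, 26, 37, 42, 9]
  queue [31, 33] -> pop 31, enqueue [none], visited so far: [32, 24, 39, 14, 26, 37, 42, 9, 31]
  queue [33] -> pop 33, enqueue [none], visited so far: [32, 24, 39, 14, 26, 37, 42, 9, 31, 33]
Result: [32, 24, 39, 14, 26, 37, 42, 9, 31, 33]


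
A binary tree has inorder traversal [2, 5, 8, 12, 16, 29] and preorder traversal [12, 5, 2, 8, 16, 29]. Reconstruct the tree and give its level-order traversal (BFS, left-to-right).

Inorder:  [2, 5, 8, 12, 16, 29]
Preorder: [12, 5, 2, 8, 16, 29]
Algorithm: preorder visits root first, so consume preorder in order;
for each root, split the current inorder slice at that value into
left-subtree inorder and right-subtree inorder, then recurse.
Recursive splits:
  root=12; inorder splits into left=[2, 5, 8], right=[16, 29]
  root=5; inorder splits into left=[2], right=[8]
  root=2; inorder splits into left=[], right=[]
  root=8; inorder splits into left=[], right=[]
  root=16; inorder splits into left=[], right=[29]
  root=29; inorder splits into left=[], right=[]
Reconstructed level-order: [12, 5, 16, 2, 8, 29]


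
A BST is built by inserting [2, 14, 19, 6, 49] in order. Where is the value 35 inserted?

Starting tree (level order): [2, None, 14, 6, 19, None, None, None, 49]
Insertion path: 2 -> 14 -> 19 -> 49
Result: insert 35 as left child of 49
Final tree (level order): [2, None, 14, 6, 19, None, None, None, 49, 35]


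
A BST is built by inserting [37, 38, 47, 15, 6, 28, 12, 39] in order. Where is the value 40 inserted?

Starting tree (level order): [37, 15, 38, 6, 28, None, 47, None, 12, None, None, 39]
Insertion path: 37 -> 38 -> 47 -> 39
Result: insert 40 as right child of 39
Final tree (level order): [37, 15, 38, 6, 28, None, 47, None, 12, None, None, 39, None, None, None, None, 40]


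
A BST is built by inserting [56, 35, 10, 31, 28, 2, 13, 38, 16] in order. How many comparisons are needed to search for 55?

Search path for 55: 56 -> 35 -> 38
Found: False
Comparisons: 3


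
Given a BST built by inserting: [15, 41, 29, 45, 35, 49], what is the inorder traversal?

Tree insertion order: [15, 41, 29, 45, 35, 49]
Tree (level-order array): [15, None, 41, 29, 45, None, 35, None, 49]
Inorder traversal: [15, 29, 35, 41, 45, 49]


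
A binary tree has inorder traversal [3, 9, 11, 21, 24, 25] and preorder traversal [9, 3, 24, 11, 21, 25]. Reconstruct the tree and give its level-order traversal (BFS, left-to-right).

Inorder:  [3, 9, 11, 21, 24, 25]
Preorder: [9, 3, 24, 11, 21, 25]
Algorithm: preorder visits root first, so consume preorder in order;
for each root, split the current inorder slice at that value into
left-subtree inorder and right-subtree inorder, then recurse.
Recursive splits:
  root=9; inorder splits into left=[3], right=[11, 21, 24, 25]
  root=3; inorder splits into left=[], right=[]
  root=24; inorder splits into left=[11, 21], right=[25]
  root=11; inorder splits into left=[], right=[21]
  root=21; inorder splits into left=[], right=[]
  root=25; inorder splits into left=[], right=[]
Reconstructed level-order: [9, 3, 24, 11, 25, 21]


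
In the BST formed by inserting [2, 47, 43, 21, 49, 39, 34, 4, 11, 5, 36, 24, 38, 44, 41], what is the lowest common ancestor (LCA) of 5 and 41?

Tree insertion order: [2, 47, 43, 21, 49, 39, 34, 4, 11, 5, 36, 24, 38, 44, 41]
Tree (level-order array): [2, None, 47, 43, 49, 21, 44, None, None, 4, 39, None, None, None, 11, 34, 41, 5, None, 24, 36, None, None, None, None, None, None, None, 38]
In a BST, the LCA of p=5, q=41 is the first node v on the
root-to-leaf path with p <= v <= q (go left if both < v, right if both > v).
Walk from root:
  at 2: both 5 and 41 > 2, go right
  at 47: both 5 and 41 < 47, go left
  at 43: both 5 and 41 < 43, go left
  at 21: 5 <= 21 <= 41, this is the LCA
LCA = 21
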